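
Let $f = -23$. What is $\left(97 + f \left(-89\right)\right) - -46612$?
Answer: $48756$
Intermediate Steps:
$\left(97 + f \left(-89\right)\right) - -46612 = \left(97 - -2047\right) - -46612 = \left(97 + 2047\right) + 46612 = 2144 + 46612 = 48756$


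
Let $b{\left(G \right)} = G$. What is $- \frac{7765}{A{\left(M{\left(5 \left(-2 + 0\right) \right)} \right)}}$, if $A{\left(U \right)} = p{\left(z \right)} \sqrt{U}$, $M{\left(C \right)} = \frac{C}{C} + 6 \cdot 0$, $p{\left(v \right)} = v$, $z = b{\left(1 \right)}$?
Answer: $-7765$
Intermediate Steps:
$z = 1$
$M{\left(C \right)} = 1$ ($M{\left(C \right)} = 1 + 0 = 1$)
$A{\left(U \right)} = \sqrt{U}$ ($A{\left(U \right)} = 1 \sqrt{U} = \sqrt{U}$)
$- \frac{7765}{A{\left(M{\left(5 \left(-2 + 0\right) \right)} \right)}} = - \frac{7765}{\sqrt{1}} = - \frac{7765}{1} = \left(-7765\right) 1 = -7765$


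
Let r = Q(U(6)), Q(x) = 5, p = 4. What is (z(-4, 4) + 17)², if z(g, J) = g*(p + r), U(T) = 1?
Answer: 361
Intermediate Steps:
r = 5
z(g, J) = 9*g (z(g, J) = g*(4 + 5) = g*9 = 9*g)
(z(-4, 4) + 17)² = (9*(-4) + 17)² = (-36 + 17)² = (-19)² = 361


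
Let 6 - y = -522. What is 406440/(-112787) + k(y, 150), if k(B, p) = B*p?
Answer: 8932323960/112787 ≈ 79196.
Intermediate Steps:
y = 528 (y = 6 - 1*(-522) = 6 + 522 = 528)
406440/(-112787) + k(y, 150) = 406440/(-112787) + 528*150 = 406440*(-1/112787) + 79200 = -406440/112787 + 79200 = 8932323960/112787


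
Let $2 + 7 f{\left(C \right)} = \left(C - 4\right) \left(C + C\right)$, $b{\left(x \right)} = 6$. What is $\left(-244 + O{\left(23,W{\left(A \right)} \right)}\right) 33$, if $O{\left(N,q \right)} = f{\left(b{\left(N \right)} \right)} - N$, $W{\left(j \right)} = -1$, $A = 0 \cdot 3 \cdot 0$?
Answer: $- \frac{60951}{7} \approx -8707.3$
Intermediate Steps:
$A = 0$ ($A = 0 \cdot 0 = 0$)
$f{\left(C \right)} = - \frac{2}{7} + \frac{2 C \left(-4 + C\right)}{7}$ ($f{\left(C \right)} = - \frac{2}{7} + \frac{\left(C - 4\right) \left(C + C\right)}{7} = - \frac{2}{7} + \frac{\left(-4 + C\right) 2 C}{7} = - \frac{2}{7} + \frac{2 C \left(-4 + C\right)}{7}$)
$O{\left(N,q \right)} = \frac{22}{7} - N$ ($O{\left(N,q \right)} = \left(- \frac{2}{7} - \frac{48}{7} + \frac{2 \cdot 6^{2}}{7}\right) - N = \left(- \frac{2}{7} - \frac{48}{7} + \frac{2}{7} \cdot 36\right) - N = \left(- \frac{2}{7} - \frac{48}{7} + \frac{72}{7}\right) - N = \frac{22}{7} - N$)
$\left(-244 + O{\left(23,W{\left(A \right)} \right)}\right) 33 = \left(-244 + \left(\frac{22}{7} - 23\right)\right) 33 = \left(-244 - \frac{139}{7}\right) 33 = \left(- \frac{1847}{7}\right) 33 = - \frac{60951}{7}$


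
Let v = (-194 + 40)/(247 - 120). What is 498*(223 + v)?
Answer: 14027166/127 ≈ 1.1045e+5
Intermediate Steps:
v = -154/127 ≈ -1.2126
498*(223 + v) = 498*(223 - 154/127) = 498*(28167/127) = 14027166/127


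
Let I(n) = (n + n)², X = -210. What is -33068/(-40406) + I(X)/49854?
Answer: 104478458/23980961 ≈ 4.3567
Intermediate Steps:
I(n) = 4*n² (I(n) = (2*n)² = 4*n²)
-33068/(-40406) + I(X)/49854 = -33068/(-40406) + (4*(-210)²)/49854 = -33068*(-1/40406) + (4*44100)*(1/49854) = 16534/20203 + 176400*(1/49854) = 16534/20203 + 4200/1187 = 104478458/23980961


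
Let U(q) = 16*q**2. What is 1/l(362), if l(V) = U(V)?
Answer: 1/2096704 ≈ 4.7694e-7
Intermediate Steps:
l(V) = 16*V**2
1/l(362) = 1/(16*362**2) = 1/(16*131044) = 1/2096704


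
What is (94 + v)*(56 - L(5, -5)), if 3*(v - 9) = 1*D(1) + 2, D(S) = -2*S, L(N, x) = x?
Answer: 6283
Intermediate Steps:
v = 9 (v = 9 + (1*(-2*1) + 2)/3 = 9 + (1*(-2) + 2)/3 = 9 + (-2 + 2)/3 = 9 + (⅓)*0 = 9 + 0 = 9)
(94 + v)*(56 - L(5, -5)) = (94 + 9)*(56 - 1*(-5)) = 103*(56 + 5) = 103*61 = 6283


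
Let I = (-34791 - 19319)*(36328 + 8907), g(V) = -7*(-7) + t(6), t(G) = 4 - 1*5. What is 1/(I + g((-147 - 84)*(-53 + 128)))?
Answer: -1/2447665802 ≈ -4.0855e-10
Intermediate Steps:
t(G) = -1 (t(G) = 4 - 5 = -1)
g(V) = 48 (g(V) = -7*(-7) - 1 = 49 - 1 = 48)
I = -2447665850 (I = -54110*45235 = -2447665850)
1/(I + g((-147 - 84)*(-53 + 128))) = 1/(-2447665850 + 48) = 1/(-2447665802) = -1/2447665802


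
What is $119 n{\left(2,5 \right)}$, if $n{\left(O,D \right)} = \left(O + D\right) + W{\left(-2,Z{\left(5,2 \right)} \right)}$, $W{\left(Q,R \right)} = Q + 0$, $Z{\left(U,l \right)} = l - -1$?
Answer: $595$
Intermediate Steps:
$Z{\left(U,l \right)} = 1 + l$ ($Z{\left(U,l \right)} = l + 1 = 1 + l$)
$W{\left(Q,R \right)} = Q$
$n{\left(O,D \right)} = -2 + D + O$ ($n{\left(O,D \right)} = \left(O + D\right) - 2 = \left(D + O\right) - 2 = -2 + D + O$)
$119 n{\left(2,5 \right)} = 119 \left(-2 + 5 + 2\right) = 119 \cdot 5 = 595$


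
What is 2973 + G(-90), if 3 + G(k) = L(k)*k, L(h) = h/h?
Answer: 2880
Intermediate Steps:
L(h) = 1
G(k) = -3 + k (G(k) = -3 + 1*k = -3 + k)
2973 + G(-90) = 2973 + (-3 - 90) = 2973 - 93 = 2880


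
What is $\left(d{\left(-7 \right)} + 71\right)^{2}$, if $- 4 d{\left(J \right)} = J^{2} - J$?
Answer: $3249$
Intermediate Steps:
$d{\left(J \right)} = - \frac{J^{2}}{4} + \frac{J}{4}$ ($d{\left(J \right)} = - \frac{J^{2} - J}{4} = - \frac{J^{2}}{4} + \frac{J}{4}$)
$\left(d{\left(-7 \right)} + 71\right)^{2} = \left(\frac{1}{4} \left(-7\right) \left(1 - -7\right) + 71\right)^{2} = \left(\frac{1}{4} \left(-7\right) \left(1 + 7\right) + 71\right)^{2} = \left(\frac{1}{4} \left(-7\right) 8 + 71\right)^{2} = \left(-14 + 71\right)^{2} = 57^{2} = 3249$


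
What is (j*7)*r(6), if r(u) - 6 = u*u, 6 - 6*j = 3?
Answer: 147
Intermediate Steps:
j = ½ (j = 1 - ⅙*3 = 1 - ½ = ½ ≈ 0.50000)
r(u) = 6 + u² (r(u) = 6 + u*u = 6 + u²)
(j*7)*r(6) = ((½)*7)*(6 + 6²) = 7*(6 + 36)/2 = (7/2)*42 = 147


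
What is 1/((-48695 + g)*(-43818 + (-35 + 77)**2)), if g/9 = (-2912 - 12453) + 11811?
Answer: 1/3392958774 ≈ 2.9473e-10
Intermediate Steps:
g = -31986 (g = 9*((-2912 - 12453) + 11811) = 9*(-15365 + 11811) = 9*(-3554) = -31986)
1/((-48695 + g)*(-43818 + (-35 + 77)**2)) = 1/((-48695 - 31986)*(-43818 + (-35 + 77)**2)) = 1/(-80681*(-43818 + 42**2)) = 1/(-80681*(-43818 + 1764)) = 1/(-80681*(-42054)) = 1/3392958774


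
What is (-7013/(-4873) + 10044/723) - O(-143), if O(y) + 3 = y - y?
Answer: 21528116/1174393 ≈ 18.331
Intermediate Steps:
O(y) = -3 (O(y) = -3 + (y - y) = -3 + 0 = -3)
(-7013/(-4873) + 10044/723) - O(-143) = (-7013/(-4873) + 10044/723) - 1*(-3) = (-7013*(-1/4873) + 10044*(1/723)) + 3 = (7013/4873 + 3348/241) + 3 = 18004937/1174393 + 3 = 21528116/1174393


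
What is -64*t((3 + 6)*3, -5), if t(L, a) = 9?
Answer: -576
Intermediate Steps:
-64*t((3 + 6)*3, -5) = -64*9 = -576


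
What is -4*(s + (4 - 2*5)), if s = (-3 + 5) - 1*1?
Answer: 20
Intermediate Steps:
s = 1 (s = 2 - 1 = 1)
-4*(s + (4 - 2*5)) = -4*(1 + (4 - 2*5)) = -4*(1 + (4 - 10)) = -4*(1 - 6) = -4*(-5) = 20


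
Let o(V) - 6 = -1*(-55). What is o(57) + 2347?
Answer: 2408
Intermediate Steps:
o(V) = 61 (o(V) = 6 - 1*(-55) = 6 + 55 = 61)
o(57) + 2347 = 61 + 2347 = 2408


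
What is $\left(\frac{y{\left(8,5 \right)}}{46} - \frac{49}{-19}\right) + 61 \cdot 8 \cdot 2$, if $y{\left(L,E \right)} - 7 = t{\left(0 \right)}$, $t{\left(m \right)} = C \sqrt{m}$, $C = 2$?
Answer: $\frac{855411}{874} \approx 978.73$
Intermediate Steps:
$t{\left(m \right)} = 2 \sqrt{m}$
$y{\left(L,E \right)} = 7$ ($y{\left(L,E \right)} = 7 + 2 \sqrt{0} = 7 + 2 \cdot 0 = 7 + 0 = 7$)
$\left(\frac{y{\left(8,5 \right)}}{46} - \frac{49}{-19}\right) + 61 \cdot 8 \cdot 2 = \left(\frac{7}{46} - \frac{49}{-19}\right) + 61 \cdot 8 \cdot 2 = \left(7 \cdot \frac{1}{46} - - \frac{49}{19}\right) + 61 \cdot 16 = \left(\frac{7}{46} + \frac{49}{19}\right) + 976 = \frac{2387}{874} + 976 = \frac{855411}{874}$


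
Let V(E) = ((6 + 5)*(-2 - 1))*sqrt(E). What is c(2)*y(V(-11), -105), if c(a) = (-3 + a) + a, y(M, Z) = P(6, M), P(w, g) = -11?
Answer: -11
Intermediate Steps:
V(E) = -33*sqrt(E) (V(E) = (11*(-3))*sqrt(E) = -33*sqrt(E))
y(M, Z) = -11
c(a) = -3 + 2*a
c(2)*y(V(-11), -105) = (-3 + 2*2)*(-11) = (-3 + 4)*(-11) = 1*(-11) = -11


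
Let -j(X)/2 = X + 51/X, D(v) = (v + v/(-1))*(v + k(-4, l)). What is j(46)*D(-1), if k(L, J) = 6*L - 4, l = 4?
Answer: 0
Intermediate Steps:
k(L, J) = -4 + 6*L
D(v) = 0 (D(v) = (v + v/(-1))*(v + (-4 + 6*(-4))) = (v + v*(-1))*(v + (-4 - 24)) = (v - v)*(v - 28) = 0*(-28 + v) = 0)
j(X) = -102/X - 2*X (j(X) = -2*(X + 51/X) = -102/X - 2*X)
j(46)*D(-1) = (-102/46 - 2*46)*0 = (-102*1/46 - 92)*0 = (-51/23 - 92)*0 = -2167/23*0 = 0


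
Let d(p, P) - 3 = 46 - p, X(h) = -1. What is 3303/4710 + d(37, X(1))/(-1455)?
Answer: 105541/152290 ≈ 0.69303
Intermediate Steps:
d(p, P) = 49 - p (d(p, P) = 3 + (46 - p) = 49 - p)
3303/4710 + d(37, X(1))/(-1455) = 3303/4710 + (49 - 1*37)/(-1455) = 3303*(1/4710) + (49 - 37)*(-1/1455) = 1101/1570 + 12*(-1/1455) = 1101/1570 - 4/485 = 105541/152290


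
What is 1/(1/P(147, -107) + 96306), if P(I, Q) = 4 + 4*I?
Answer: 592/57013153 ≈ 1.0384e-5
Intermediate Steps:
1/(1/P(147, -107) + 96306) = 1/(1/(4 + 4*147) + 96306) = 1/(1/(4 + 588) + 96306) = 1/(1/592 + 96306) = 1/(57013153/592) = 592/57013153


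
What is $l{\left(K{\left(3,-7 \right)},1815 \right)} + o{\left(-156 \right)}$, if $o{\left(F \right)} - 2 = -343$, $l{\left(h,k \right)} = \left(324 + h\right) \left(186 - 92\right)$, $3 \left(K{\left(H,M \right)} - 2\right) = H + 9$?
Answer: $30679$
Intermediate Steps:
$K{\left(H,M \right)} = 5 + \frac{H}{3}$ ($K{\left(H,M \right)} = 2 + \frac{H + 9}{3} = 2 + \frac{9 + H}{3} = 2 + \left(3 + \frac{H}{3}\right) = 5 + \frac{H}{3}$)
$l{\left(h,k \right)} = 30456 + 94 h$ ($l{\left(h,k \right)} = \left(324 + h\right) 94 = 30456 + 94 h$)
$o{\left(F \right)} = -341$ ($o{\left(F \right)} = 2 - 343 = -341$)
$l{\left(K{\left(3,-7 \right)},1815 \right)} + o{\left(-156 \right)} = \left(30456 + 94 \left(5 + \frac{1}{3} \cdot 3\right)\right) - 341 = \left(30456 + 94 \left(5 + 1\right)\right) - 341 = \left(30456 + 94 \cdot 6\right) - 341 = \left(30456 + 564\right) - 341 = 31020 - 341 = 30679$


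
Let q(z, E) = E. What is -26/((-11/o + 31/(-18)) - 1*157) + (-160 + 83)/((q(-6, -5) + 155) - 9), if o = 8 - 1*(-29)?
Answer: -5713283/14932887 ≈ -0.38260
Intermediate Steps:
o = 37 (o = 8 + 29 = 37)
-26/((-11/o + 31/(-18)) - 1*157) + (-160 + 83)/((q(-6, -5) + 155) - 9) = -26/((-11/37 + 31/(-18)) - 1*157) + (-160 + 83)/((-5 + 155) - 9) = -26/((-11*1/37 + 31*(-1/18)) - 157) - 77/(150 - 9) = -26/((-11/37 - 31/18) - 157) - 77/141 = -26/(-1345/666 - 157) - 77*1/141 = -26/(-105907/666) - 77/141 = -26*(-666/105907) - 77/141 = 17316/105907 - 77/141 = -5713283/14932887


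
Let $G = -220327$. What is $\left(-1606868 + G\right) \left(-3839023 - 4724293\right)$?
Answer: $15646848178620$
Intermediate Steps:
$\left(-1606868 + G\right) \left(-3839023 - 4724293\right) = \left(-1606868 - 220327\right) \left(-3839023 - 4724293\right) = \left(-1827195\right) \left(-8563316\right) = 15646848178620$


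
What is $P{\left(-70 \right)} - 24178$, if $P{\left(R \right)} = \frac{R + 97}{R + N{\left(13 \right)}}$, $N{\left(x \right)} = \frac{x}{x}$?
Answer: $- \frac{556103}{23} \approx -24178.0$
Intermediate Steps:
$N{\left(x \right)} = 1$
$P{\left(R \right)} = \frac{97 + R}{1 + R}$ ($P{\left(R \right)} = \frac{R + 97}{R + 1} = \frac{97 + R}{1 + R}$)
$P{\left(-70 \right)} - 24178 = \frac{97 - 70}{1 - 70} - 24178 = \frac{1}{-69} \cdot 27 - 24178 = \left(- \frac{1}{69}\right) 27 - 24178 = - \frac{9}{23} - 24178 = - \frac{556103}{23}$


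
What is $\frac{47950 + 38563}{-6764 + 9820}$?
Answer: $\frac{86513}{3056} \approx 28.309$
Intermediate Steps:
$\frac{47950 + 38563}{-6764 + 9820} = \frac{86513}{3056}$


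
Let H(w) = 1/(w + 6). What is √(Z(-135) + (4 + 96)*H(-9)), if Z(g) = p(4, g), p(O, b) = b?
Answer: I*√1515/3 ≈ 12.974*I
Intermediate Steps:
H(w) = 1/(6 + w)
Z(g) = g
√(Z(-135) + (4 + 96)*H(-9)) = √(-135 + (4 + 96)/(6 - 9)) = √(-135 + 100/(-3)) = √(-135 + 100*(-⅓)) = √(-135 - 100/3) = √(-505/3) = I*√1515/3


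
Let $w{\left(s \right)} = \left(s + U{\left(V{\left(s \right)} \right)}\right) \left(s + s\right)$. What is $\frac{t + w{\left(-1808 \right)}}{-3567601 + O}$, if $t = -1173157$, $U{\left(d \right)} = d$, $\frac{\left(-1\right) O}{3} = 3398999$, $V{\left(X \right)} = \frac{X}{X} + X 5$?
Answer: $- \frac{38049595}{13764598} \approx -2.7643$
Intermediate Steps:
$V{\left(X \right)} = 1 + 5 X$
$O = -10196997$ ($O = \left(-3\right) 3398999 = -10196997$)
$w{\left(s \right)} = 2 s \left(1 + 6 s\right)$ ($w{\left(s \right)} = \left(s + \left(1 + 5 s\right)\right) \left(s + s\right) = \left(1 + 6 s\right) 2 s = 2 s \left(1 + 6 s\right)$)
$\frac{t + w{\left(-1808 \right)}}{-3567601 + O} = \frac{-1173157 + 2 \left(-1808\right) \left(1 + 6 \left(-1808\right)\right)}{-3567601 - 10196997} = \frac{-1173157 + 2 \left(-1808\right) \left(1 - 10848\right)}{-13764598} = \left(-1173157 + 2 \left(-1808\right) \left(-10847\right)\right) \left(- \frac{1}{13764598}\right) = \left(-1173157 + 39222752\right) \left(- \frac{1}{13764598}\right) = 38049595 \left(- \frac{1}{13764598}\right) = - \frac{38049595}{13764598}$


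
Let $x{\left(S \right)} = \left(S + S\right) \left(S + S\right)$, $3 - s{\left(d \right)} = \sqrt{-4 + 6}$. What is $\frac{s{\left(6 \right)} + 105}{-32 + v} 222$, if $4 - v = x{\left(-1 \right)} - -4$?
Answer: $-666 + \frac{37 \sqrt{2}}{6} \approx -657.28$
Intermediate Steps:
$s{\left(d \right)} = 3 - \sqrt{2}$ ($s{\left(d \right)} = 3 - \sqrt{-4 + 6} = 3 - \sqrt{2}$)
$x{\left(S \right)} = 4 S^{2}$ ($x{\left(S \right)} = 2 S 2 S = 4 S^{2}$)
$v = -4$ ($v = 4 - \left(4 \left(-1\right)^{2} - -4\right) = 4 - \left(4 \cdot 1 + 4\right) = 4 - \left(4 + 4\right) = 4 - 8 = -4$)
$\frac{s{\left(6 \right)} + 105}{-32 + v} 222 = \frac{\left(3 - \sqrt{2}\right) + 105}{-32 - 4} \cdot 222 = \frac{108 - \sqrt{2}}{-36} \cdot 222 = \left(108 - \sqrt{2}\right) \left(- \frac{1}{36}\right) 222 = \left(-3 + \frac{\sqrt{2}}{36}\right) 222 = -666 + \frac{37 \sqrt{2}}{6}$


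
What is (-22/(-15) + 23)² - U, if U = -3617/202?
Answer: 28021003/45450 ≈ 616.52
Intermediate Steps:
U = -3617/202 (U = -3617*1/202 = -3617/202 ≈ -17.906)
(-22/(-15) + 23)² - U = (-22/(-15) + 23)² - 1*(-3617/202) = (-22*(-1/15) + 23)² + 3617/202 = (22/15 + 23)² + 3617/202 = (367/15)² + 3617/202 = 134689/225 + 3617/202 = 28021003/45450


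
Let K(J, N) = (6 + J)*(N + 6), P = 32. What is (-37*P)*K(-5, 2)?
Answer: -9472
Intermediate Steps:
K(J, N) = (6 + J)*(6 + N)
(-37*P)*K(-5, 2) = (-37*32)*(36 + 6*(-5) + 6*2 - 5*2) = -1184*(36 - 30 + 12 - 10) = -1184*8 = -9472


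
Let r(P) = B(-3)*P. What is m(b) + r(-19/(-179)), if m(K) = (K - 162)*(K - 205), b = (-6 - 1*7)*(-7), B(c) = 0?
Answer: 8094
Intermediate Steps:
b = 91 (b = (-6 - 7)*(-7) = -13*(-7) = 91)
m(K) = (-205 + K)*(-162 + K) (m(K) = (-162 + K)*(-205 + K) = (-205 + K)*(-162 + K))
r(P) = 0 (r(P) = 0*P = 0)
m(b) + r(-19/(-179)) = (33210 + 91**2 - 367*91) + 0 = (33210 + 8281 - 33397) + 0 = 8094 + 0 = 8094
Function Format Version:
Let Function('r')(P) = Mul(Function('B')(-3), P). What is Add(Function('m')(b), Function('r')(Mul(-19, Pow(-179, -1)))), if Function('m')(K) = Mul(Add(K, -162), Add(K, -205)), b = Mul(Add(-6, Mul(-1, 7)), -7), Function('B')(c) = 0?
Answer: 8094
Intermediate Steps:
b = 91 (b = Mul(Add(-6, -7), -7) = Mul(-13, -7) = 91)
Function('m')(K) = Mul(Add(-205, K), Add(-162, K)) (Function('m')(K) = Mul(Add(-162, K), Add(-205, K)) = Mul(Add(-205, K), Add(-162, K)))
Function('r')(P) = 0 (Function('r')(P) = Mul(0, P) = 0)
Add(Function('m')(b), Function('r')(Mul(-19, Pow(-179, -1)))) = Add(Add(33210, Pow(91, 2), Mul(-367, 91)), 0) = Add(Add(33210, 8281, -33397), 0) = Add(8094, 0) = 8094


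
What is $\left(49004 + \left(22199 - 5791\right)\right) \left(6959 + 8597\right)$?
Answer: $1017549072$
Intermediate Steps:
$\left(49004 + \left(22199 - 5791\right)\right) \left(6959 + 8597\right) = \left(49004 + 16408\right) 15556 = 65412 \cdot 15556 = 1017549072$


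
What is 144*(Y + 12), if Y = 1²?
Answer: 1872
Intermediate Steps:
Y = 1
144*(Y + 12) = 144*(1 + 12) = 144*13 = 1872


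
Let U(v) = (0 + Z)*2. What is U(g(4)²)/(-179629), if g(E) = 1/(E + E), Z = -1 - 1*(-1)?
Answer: 0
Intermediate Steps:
Z = 0 (Z = -1 + 1 = 0)
g(E) = 1/(2*E)
U(v) = 0 (U(v) = (0 + 0)*2 = 0*2 = 0)
U(g(4)²)/(-179629) = 0/(-179629) = 0*(-1/179629) = 0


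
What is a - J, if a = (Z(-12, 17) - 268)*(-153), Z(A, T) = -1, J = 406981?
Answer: -365824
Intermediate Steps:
a = 41157 (a = (-1 - 268)*(-153) = -269*(-153) = 41157)
a - J = 41157 - 1*406981 = 41157 - 406981 = -365824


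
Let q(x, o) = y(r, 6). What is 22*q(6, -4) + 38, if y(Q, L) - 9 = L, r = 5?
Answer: 368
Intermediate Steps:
y(Q, L) = 9 + L
q(x, o) = 15 (q(x, o) = 9 + 6 = 15)
22*q(6, -4) + 38 = 22*15 + 38 = 330 + 38 = 368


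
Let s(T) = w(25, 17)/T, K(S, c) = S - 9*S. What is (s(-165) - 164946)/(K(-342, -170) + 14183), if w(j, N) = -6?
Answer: -1296004/132935 ≈ -9.7492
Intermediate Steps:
K(S, c) = -8*S
s(T) = -6/T
(s(-165) - 164946)/(K(-342, -170) + 14183) = (-6/(-165) - 164946)/(-8*(-342) + 14183) = (-6*(-1/165) - 164946)/(2736 + 14183) = (2/55 - 164946)/16919 = -9072028/55*1/16919 = -1296004/132935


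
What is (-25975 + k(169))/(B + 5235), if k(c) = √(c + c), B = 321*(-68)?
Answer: 25975/16593 - 13*√2/16593 ≈ 1.5643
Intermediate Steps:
B = -21828
k(c) = √2*√c (k(c) = √(2*c) = √2*√c)
(-25975 + k(169))/(B + 5235) = (-25975 + √2*√169)/(-21828 + 5235) = (-25975 + √2*13)/(-16593) = (-25975 + 13*√2)*(-1/16593) = 25975/16593 - 13*√2/16593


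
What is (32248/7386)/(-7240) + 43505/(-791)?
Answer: -367642181/6684330 ≈ -55.001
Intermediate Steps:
(32248/7386)/(-7240) + 43505/(-791) = (32248*(1/7386))*(-1/7240) + 43505*(-1/791) = (16124/3693)*(-1/7240) - 55 = -4031/6684330 - 55 = -367642181/6684330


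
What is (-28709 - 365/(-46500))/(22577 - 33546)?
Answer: 266993627/102011700 ≈ 2.6173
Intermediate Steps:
(-28709 - 365/(-46500))/(22577 - 33546) = (-28709 - 365*(-1/46500))/(-10969) = (-28709 + 73/9300)*(-1/10969) = -266993627/9300*(-1/10969) = 266993627/102011700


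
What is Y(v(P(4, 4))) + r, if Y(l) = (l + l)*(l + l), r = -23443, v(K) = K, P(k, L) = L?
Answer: -23379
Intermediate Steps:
Y(l) = 4*l² (Y(l) = (2*l)*(2*l) = 4*l²)
Y(v(P(4, 4))) + r = 4*4² - 23443 = 4*16 - 23443 = 64 - 23443 = -23379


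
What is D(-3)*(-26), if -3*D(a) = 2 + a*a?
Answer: 286/3 ≈ 95.333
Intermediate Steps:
D(a) = -⅔ - a²/3 (D(a) = -(2 + a*a)/3 = -(2 + a²)/3 = -⅔ - a²/3)
D(-3)*(-26) = (-⅔ - ⅓*(-3)²)*(-26) = (-⅔ - ⅓*9)*(-26) = (-⅔ - 3)*(-26) = -11/3*(-26) = 286/3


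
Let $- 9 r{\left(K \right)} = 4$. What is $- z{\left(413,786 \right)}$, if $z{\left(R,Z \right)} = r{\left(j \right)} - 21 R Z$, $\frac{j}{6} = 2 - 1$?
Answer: $\frac{61352806}{9} \approx 6.817 \cdot 10^{6}$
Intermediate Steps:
$j = 6$ ($j = 6 \left(2 - 1\right) = 6 \cdot 1 = 6$)
$r{\left(K \right)} = - \frac{4}{9}$ ($r{\left(K \right)} = \left(- \frac{1}{9}\right) 4 = - \frac{4}{9}$)
$z{\left(R,Z \right)} = - \frac{4}{9} - 21 R Z$
$- z{\left(413,786 \right)} = - (- \frac{4}{9} - 8673 \cdot 786) = - (- \frac{4}{9} - 6816978) = \left(-1\right) \left(- \frac{61352806}{9}\right) = \frac{61352806}{9}$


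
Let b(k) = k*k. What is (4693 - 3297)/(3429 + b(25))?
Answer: 698/2027 ≈ 0.34435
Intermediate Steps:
b(k) = k²
(4693 - 3297)/(3429 + b(25)) = (4693 - 3297)/(3429 + 25²) = 1396/(3429 + 625) = 1396/4054 = 1396*(1/4054) = 698/2027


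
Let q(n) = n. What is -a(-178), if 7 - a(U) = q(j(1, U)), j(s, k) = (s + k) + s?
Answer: -183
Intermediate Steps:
j(s, k) = k + 2*s (j(s, k) = (k + s) + s = k + 2*s)
a(U) = 5 - U (a(U) = 7 - (U + 2*1) = 7 - (U + 2) = 7 - (2 + U) = 7 + (-2 - U) = 5 - U)
-a(-178) = -(5 - 1*(-178)) = -(5 + 178) = -1*183 = -183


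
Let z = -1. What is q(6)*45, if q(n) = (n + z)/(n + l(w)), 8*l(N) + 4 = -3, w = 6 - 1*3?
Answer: 1800/41 ≈ 43.902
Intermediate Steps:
w = 3 (w = 6 - 3 = 3)
l(N) = -7/8 (l(N) = -½ + (⅛)*(-3) = -½ - 3/8 = -7/8)
q(n) = (-1 + n)/(-7/8 + n) (q(n) = (n - 1)/(n - 7/8) = (-1 + n)/(-7/8 + n))
q(6)*45 = (8*(-1 + 6)/(-7 + 8*6))*45 = (8*5/(-7 + 48))*45 = (8*5/41)*45 = (8*(1/41)*5)*45 = (40/41)*45 = 1800/41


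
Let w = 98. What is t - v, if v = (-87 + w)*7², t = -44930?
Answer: -45469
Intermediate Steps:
v = 539 (v = (-87 + 98)*7² = 11*49 = 539)
t - v = -44930 - 1*539 = -44930 - 539 = -45469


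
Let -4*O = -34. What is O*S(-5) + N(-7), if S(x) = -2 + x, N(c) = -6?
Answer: -131/2 ≈ -65.500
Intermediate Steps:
O = 17/2 (O = -1/4*(-34) = 17/2 ≈ 8.5000)
O*S(-5) + N(-7) = 17*(-2 - 5)/2 - 6 = (17/2)*(-7) - 6 = -119/2 - 6 = -131/2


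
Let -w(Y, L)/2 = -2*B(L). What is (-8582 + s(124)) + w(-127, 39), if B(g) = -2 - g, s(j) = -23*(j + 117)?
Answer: -14289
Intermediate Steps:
s(j) = -2691 - 23*j (s(j) = -23*(117 + j) = -2691 - 23*j)
w(Y, L) = -8 - 4*L (w(Y, L) = -(-4)*(-2 - L) = -2*(4 + 2*L) = -8 - 4*L)
(-8582 + s(124)) + w(-127, 39) = (-8582 + (-2691 - 23*124)) + (-8 - 4*39) = (-8582 + (-2691 - 2852)) + (-8 - 156) = (-8582 - 5543) - 164 = -14125 - 164 = -14289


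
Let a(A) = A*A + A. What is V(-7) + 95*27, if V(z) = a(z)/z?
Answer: 2559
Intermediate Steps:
a(A) = A + A² (a(A) = A² + A = A + A²)
V(z) = 1 + z (V(z) = (z*(1 + z))/z = 1 + z)
V(-7) + 95*27 = (1 - 7) + 95*27 = -6 + 2565 = 2559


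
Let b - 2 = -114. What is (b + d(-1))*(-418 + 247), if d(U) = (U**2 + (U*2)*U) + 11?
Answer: 16758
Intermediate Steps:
b = -112 (b = 2 - 114 = -112)
d(U) = 11 + 3*U**2 (d(U) = (U**2 + (2*U)*U) + 11 = (U**2 + 2*U**2) + 11 = 3*U**2 + 11 = 11 + 3*U**2)
(b + d(-1))*(-418 + 247) = (-112 + (11 + 3*(-1)**2))*(-418 + 247) = (-112 + (11 + 3*1))*(-171) = (-112 + (11 + 3))*(-171) = (-112 + 14)*(-171) = -98*(-171) = 16758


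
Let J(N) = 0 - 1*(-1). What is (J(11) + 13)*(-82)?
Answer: -1148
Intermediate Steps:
J(N) = 1 (J(N) = 0 + 1 = 1)
(J(11) + 13)*(-82) = (1 + 13)*(-82) = 14*(-82) = -1148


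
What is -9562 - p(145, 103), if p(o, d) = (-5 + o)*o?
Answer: -29862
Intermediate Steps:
p(o, d) = o*(-5 + o)
-9562 - p(145, 103) = -9562 - 145*(-5 + 145) = -9562 - 145*140 = -9562 - 1*20300 = -9562 - 20300 = -29862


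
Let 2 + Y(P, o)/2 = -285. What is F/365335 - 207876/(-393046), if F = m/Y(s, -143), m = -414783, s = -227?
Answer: 21877551017529/41211323137670 ≈ 0.53086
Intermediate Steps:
Y(P, o) = -574 (Y(P, o) = -4 + 2*(-285) = -4 - 570 = -574)
F = 414783/574 (F = -414783/(-574) = -414783*(-1/574) = 414783/574 ≈ 722.62)
F/365335 - 207876/(-393046) = (414783/574)/365335 - 207876/(-393046) = (414783/574)*(1/365335) - 207876*(-1/393046) = 414783/209702290 + 103938/196523 = 21877551017529/41211323137670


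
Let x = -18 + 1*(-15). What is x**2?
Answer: 1089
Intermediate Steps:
x = -33 (x = -18 - 15 = -33)
x**2 = (-33)**2 = 1089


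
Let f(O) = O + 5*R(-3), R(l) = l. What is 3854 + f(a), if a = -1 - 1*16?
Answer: 3822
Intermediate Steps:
a = -17 (a = -1 - 16 = -17)
f(O) = -15 + O (f(O) = O + 5*(-3) = O - 15 = -15 + O)
3854 + f(a) = 3854 + (-15 - 17) = 3854 - 32 = 3822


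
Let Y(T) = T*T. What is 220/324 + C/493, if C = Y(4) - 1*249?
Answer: 8242/39933 ≈ 0.20640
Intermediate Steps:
Y(T) = T**2
C = -233 (C = 4**2 - 1*249 = 16 - 249 = -233)
220/324 + C/493 = 220/324 - 233/493 = 220*(1/324) - 233*1/493 = 55/81 - 233/493 = 8242/39933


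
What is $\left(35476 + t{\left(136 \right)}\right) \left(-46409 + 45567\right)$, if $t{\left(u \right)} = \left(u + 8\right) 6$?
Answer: $-30598280$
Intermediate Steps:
$t{\left(u \right)} = 48 + 6 u$ ($t{\left(u \right)} = \left(8 + u\right) 6 = 48 + 6 u$)
$\left(35476 + t{\left(136 \right)}\right) \left(-46409 + 45567\right) = \left(35476 + \left(48 + 6 \cdot 136\right)\right) \left(-46409 + 45567\right) = \left(35476 + \left(48 + 816\right)\right) \left(-842\right) = \left(35476 + 864\right) \left(-842\right) = 36340 \left(-842\right) = -30598280$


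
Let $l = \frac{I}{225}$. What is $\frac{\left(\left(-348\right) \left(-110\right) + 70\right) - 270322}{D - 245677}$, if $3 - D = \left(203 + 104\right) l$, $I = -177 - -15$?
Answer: $\frac{1449825}{1534081} \approx 0.94508$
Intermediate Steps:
$I = -162$ ($I = -177 + 15 = -162$)
$l = - \frac{18}{25}$ ($l = - \frac{162}{225} = \left(-162\right) \frac{1}{225} = - \frac{18}{25} \approx -0.72$)
$D = \frac{5601}{25}$ ($D = 3 - \left(203 + 104\right) \left(- \frac{18}{25}\right) = 3 - 307 \left(- \frac{18}{25}\right) = 3 - - \frac{5526}{25} = 3 + \frac{5526}{25} = \frac{5601}{25} \approx 224.04$)
$\frac{\left(\left(-348\right) \left(-110\right) + 70\right) - 270322}{D - 245677} = \frac{\left(\left(-348\right) \left(-110\right) + 70\right) - 270322}{\frac{5601}{25} - 245677} = \frac{\left(38280 + 70\right) - 270322}{- \frac{6136324}{25}} = \left(38350 - 270322\right) \left(- \frac{25}{6136324}\right) = \left(-231972\right) \left(- \frac{25}{6136324}\right) = \frac{1449825}{1534081}$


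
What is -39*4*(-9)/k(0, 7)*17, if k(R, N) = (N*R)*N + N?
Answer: 23868/7 ≈ 3409.7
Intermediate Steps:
k(R, N) = N + R*N**2 (k(R, N) = R*N**2 + N = N + R*N**2)
-39*4*(-9)/k(0, 7)*17 = -39*4*(-9)/(7*(1 + 7*0))*17 = -(-1404)/(7*(1 + 0))*17 = -(-1404)/(7*1)*17 = -(-1404)/7*17 = -39*(-36/7)*17 = (1404/7)*17 = 23868/7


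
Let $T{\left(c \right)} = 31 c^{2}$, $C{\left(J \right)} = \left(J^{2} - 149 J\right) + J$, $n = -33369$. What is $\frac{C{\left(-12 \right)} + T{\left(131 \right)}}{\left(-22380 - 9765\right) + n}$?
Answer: $- \frac{533911}{65514} \approx -8.1496$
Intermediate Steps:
$C{\left(J \right)} = J^{2} - 148 J$
$\frac{C{\left(-12 \right)} + T{\left(131 \right)}}{\left(-22380 - 9765\right) + n} = \frac{- 12 \left(-148 - 12\right) + 31 \cdot 131^{2}}{\left(-22380 - 9765\right) - 33369} = \frac{\left(-12\right) \left(-160\right) + 31 \cdot 17161}{-32145 - 33369} = \frac{1920 + 531991}{-65514} = 533911 \left(- \frac{1}{65514}\right) = - \frac{533911}{65514}$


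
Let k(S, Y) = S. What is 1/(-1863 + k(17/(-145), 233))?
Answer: -145/270152 ≈ -0.00053674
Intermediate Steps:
1/(-1863 + k(17/(-145), 233)) = 1/(-1863 + 17/(-145)) = 1/(-1863 + 17*(-1/145)) = 1/(-1863 - 17/145) = 1/(-270152/145) = -145/270152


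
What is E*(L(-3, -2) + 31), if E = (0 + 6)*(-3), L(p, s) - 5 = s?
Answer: -612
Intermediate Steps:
L(p, s) = 5 + s
E = -18 (E = 6*(-3) = -18)
E*(L(-3, -2) + 31) = -18*((5 - 2) + 31) = -18*(3 + 31) = -18*34 = -612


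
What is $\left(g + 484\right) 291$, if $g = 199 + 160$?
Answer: $245313$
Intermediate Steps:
$g = 359$
$\left(g + 484\right) 291 = \left(359 + 484\right) 291 = 843 \cdot 291 = 245313$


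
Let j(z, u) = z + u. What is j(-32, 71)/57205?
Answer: 39/57205 ≈ 0.00068176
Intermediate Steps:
j(z, u) = u + z
j(-32, 71)/57205 = (71 - 32)/57205 = 39*(1/57205) = 39/57205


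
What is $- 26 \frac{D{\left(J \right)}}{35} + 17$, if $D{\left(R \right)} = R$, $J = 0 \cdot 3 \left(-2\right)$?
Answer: $17$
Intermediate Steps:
$J = 0$ ($J = 0 \left(-2\right) = 0$)
$- 26 \frac{D{\left(J \right)}}{35} + 17 = - 26 \cdot \frac{0}{35} + 17 = - 26 \cdot 0 \cdot \frac{1}{35} + 17 = \left(-26\right) 0 + 17 = 0 + 17 = 17$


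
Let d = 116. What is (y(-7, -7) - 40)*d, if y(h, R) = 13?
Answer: -3132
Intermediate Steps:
(y(-7, -7) - 40)*d = (13 - 40)*116 = -27*116 = -3132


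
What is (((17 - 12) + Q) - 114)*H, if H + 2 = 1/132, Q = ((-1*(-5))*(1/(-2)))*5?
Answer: 21303/88 ≈ 242.08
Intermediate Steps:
Q = -25/2 (Q = (5*(1*(-½)))*5 = (5*(-½))*5 = -5/2*5 = -25/2 ≈ -12.500)
H = -263/132 (H = -2 + 1/132 = -263/132 ≈ -1.9924)
(((17 - 12) + Q) - 114)*H = (((17 - 12) - 25/2) - 114)*(-263/132) = ((5 - 25/2) - 114)*(-263/132) = (-15/2 - 114)*(-263/132) = -243/2*(-263/132) = 21303/88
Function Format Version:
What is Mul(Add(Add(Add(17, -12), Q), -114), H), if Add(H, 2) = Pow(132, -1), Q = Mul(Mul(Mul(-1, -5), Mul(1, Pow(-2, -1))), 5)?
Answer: Rational(21303, 88) ≈ 242.08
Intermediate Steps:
Q = Rational(-25, 2) (Q = Mul(Mul(5, Mul(1, Rational(-1, 2))), 5) = Mul(Mul(5, Rational(-1, 2)), 5) = Mul(Rational(-5, 2), 5) = Rational(-25, 2) ≈ -12.500)
H = Rational(-263, 132) (H = Add(-2, Pow(132, -1)) = Add(-2, Rational(1, 132)) = Rational(-263, 132) ≈ -1.9924)
Mul(Add(Add(Add(17, -12), Q), -114), H) = Mul(Add(Add(Add(17, -12), Rational(-25, 2)), -114), Rational(-263, 132)) = Mul(Add(Add(5, Rational(-25, 2)), -114), Rational(-263, 132)) = Mul(Add(Rational(-15, 2), -114), Rational(-263, 132)) = Mul(Rational(-243, 2), Rational(-263, 132)) = Rational(21303, 88)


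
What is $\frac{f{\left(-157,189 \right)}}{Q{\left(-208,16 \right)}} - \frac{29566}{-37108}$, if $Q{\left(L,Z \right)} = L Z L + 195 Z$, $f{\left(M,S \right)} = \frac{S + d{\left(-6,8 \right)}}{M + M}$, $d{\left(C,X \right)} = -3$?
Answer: $\frac{806921859871}{1012760887216} \approx 0.79675$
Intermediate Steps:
$f{\left(M,S \right)} = \frac{-3 + S}{2 M}$ ($f{\left(M,S \right)} = \frac{S - 3}{M + M} = \frac{-3 + S}{2 M}$)
$Q{\left(L,Z \right)} = 195 Z + Z L^{2}$ ($Q{\left(L,Z \right)} = Z L^{2} + 195 Z = 195 Z + Z L^{2}$)
$\frac{f{\left(-157,189 \right)}}{Q{\left(-208,16 \right)}} - \frac{29566}{-37108} = \frac{\frac{1}{2} \frac{1}{-157} \left(-3 + 189\right)}{16 \left(195 + \left(-208\right)^{2}\right)} - \frac{29566}{-37108} = \frac{\frac{1}{2} \left(- \frac{1}{157}\right) 186}{16 \left(195 + 43264\right)} - - \frac{14783}{18554} = - \frac{93}{157 \cdot 16 \cdot 43459} + \frac{14783}{18554} = - \frac{93}{157 \cdot 695344} + \frac{14783}{18554} = \left(- \frac{93}{157}\right) \frac{1}{695344} + \frac{14783}{18554} = - \frac{93}{109169008} + \frac{14783}{18554} = \frac{806921859871}{1012760887216}$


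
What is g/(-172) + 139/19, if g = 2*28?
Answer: 5711/817 ≈ 6.9902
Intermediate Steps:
g = 56
g/(-172) + 139/19 = 56/(-172) + 139/19 = 56*(-1/172) + 139*(1/19) = -14/43 + 139/19 = 5711/817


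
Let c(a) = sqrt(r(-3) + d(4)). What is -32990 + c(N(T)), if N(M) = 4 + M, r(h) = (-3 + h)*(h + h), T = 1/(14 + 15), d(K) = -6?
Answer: -32990 + sqrt(30) ≈ -32985.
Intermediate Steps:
T = 1/29 ≈ 0.034483
r(h) = 2*h*(-3 + h) (r(h) = (-3 + h)*(2*h) = 2*h*(-3 + h))
c(a) = sqrt(30) (c(a) = sqrt(2*(-3)*(-3 - 3) - 6) = sqrt(2*(-3)*(-6) - 6) = sqrt(36 - 6) = sqrt(30))
-32990 + c(N(T)) = -32990 + sqrt(30)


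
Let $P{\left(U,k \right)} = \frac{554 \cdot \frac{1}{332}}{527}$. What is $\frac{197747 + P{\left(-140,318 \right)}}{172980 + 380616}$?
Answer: $\frac{17299303331}{48429685272} \approx 0.3572$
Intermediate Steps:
$P{\left(U,k \right)} = \frac{277}{87482}$ ($P{\left(U,k \right)} = 554 \cdot \frac{1}{332} \cdot \frac{1}{527} = \frac{277}{166} \cdot \frac{1}{527} = \frac{277}{87482}$)
$\frac{197747 + P{\left(-140,318 \right)}}{172980 + 380616} = \frac{197747 + \frac{277}{87482}}{172980 + 380616} = \frac{17299303331}{87482 \cdot 553596} = \frac{17299303331}{87482} \cdot \frac{1}{553596} = \frac{17299303331}{48429685272}$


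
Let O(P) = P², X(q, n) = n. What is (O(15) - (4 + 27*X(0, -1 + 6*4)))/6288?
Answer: -25/393 ≈ -0.063613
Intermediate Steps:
(O(15) - (4 + 27*X(0, -1 + 6*4)))/6288 = (15² - (4 + 27*(-1 + 6*4)))/6288 = (225 - (4 + 27*(-1 + 24)))*(1/6288) = (225 - (4 + 27*23))*(1/6288) = (225 - (4 + 621))*(1/6288) = (225 - 1*625)*(1/6288) = (225 - 625)*(1/6288) = -400*1/6288 = -25/393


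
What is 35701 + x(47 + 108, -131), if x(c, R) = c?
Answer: 35856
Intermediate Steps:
35701 + x(47 + 108, -131) = 35701 + (47 + 108) = 35701 + 155 = 35856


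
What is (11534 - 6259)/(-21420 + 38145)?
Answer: 211/669 ≈ 0.31540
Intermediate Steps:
(11534 - 6259)/(-21420 + 38145) = 5275/16725 = 5275*(1/16725) = 211/669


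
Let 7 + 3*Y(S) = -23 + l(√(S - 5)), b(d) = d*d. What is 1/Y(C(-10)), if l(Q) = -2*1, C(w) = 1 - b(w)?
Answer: -3/32 ≈ -0.093750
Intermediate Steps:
b(d) = d²
C(w) = 1 - w²
l(Q) = -2
Y(S) = -32/3 (Y(S) = -7/3 + (-23 - 2)/3 = -7/3 + (⅓)*(-25) = -7/3 - 25/3 = -32/3)
1/Y(C(-10)) = 1/(-32/3) = -3/32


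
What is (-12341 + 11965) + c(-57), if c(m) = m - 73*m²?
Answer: -237610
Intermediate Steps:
(-12341 + 11965) + c(-57) = (-12341 + 11965) - 57*(1 - 73*(-57)) = -376 - 57*(1 + 4161) = -376 - 57*4162 = -376 - 237234 = -237610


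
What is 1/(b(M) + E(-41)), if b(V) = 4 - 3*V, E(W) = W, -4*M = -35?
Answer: -4/253 ≈ -0.015810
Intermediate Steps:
M = 35/4 (M = -¼*(-35) = 35/4 ≈ 8.7500)
1/(b(M) + E(-41)) = 1/((4 - 3*35/4) - 41) = 1/((4 - 105/4) - 41) = 1/(-89/4 - 41) = 1/(-253/4) = -4/253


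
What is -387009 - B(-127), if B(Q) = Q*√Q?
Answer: -387009 + 127*I*√127 ≈ -3.8701e+5 + 1431.2*I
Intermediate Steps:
B(Q) = Q^(3/2)
-387009 - B(-127) = -387009 - (-127)^(3/2) = -387009 - (-127)*I*√127 = -387009 + 127*I*√127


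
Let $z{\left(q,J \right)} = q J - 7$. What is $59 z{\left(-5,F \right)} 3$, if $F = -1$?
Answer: $-354$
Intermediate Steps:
$z{\left(q,J \right)} = -7 + J q$ ($z{\left(q,J \right)} = J q - 7 = -7 + J q$)
$59 z{\left(-5,F \right)} 3 = 59 \left(-7 - -5\right) 3 = 59 \left(-7 + 5\right) 3 = 59 \left(-2\right) 3 = \left(-118\right) 3 = -354$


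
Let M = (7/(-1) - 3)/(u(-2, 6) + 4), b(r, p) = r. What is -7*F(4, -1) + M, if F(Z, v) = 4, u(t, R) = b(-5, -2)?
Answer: -18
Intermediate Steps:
u(t, R) = -5
M = 10 (M = (7/(-1) - 3)/(-5 + 4) = (7*(-1) - 3)/(-1) = (-7 - 3)*(-1) = -10*(-1) = 10)
-7*F(4, -1) + M = -7*4 + 10 = -28 + 10 = -18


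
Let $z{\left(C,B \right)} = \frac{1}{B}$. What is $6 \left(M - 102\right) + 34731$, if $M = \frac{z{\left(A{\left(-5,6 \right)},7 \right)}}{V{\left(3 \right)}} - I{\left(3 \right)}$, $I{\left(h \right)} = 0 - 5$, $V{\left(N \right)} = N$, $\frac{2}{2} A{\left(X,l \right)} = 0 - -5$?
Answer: $\frac{239045}{7} \approx 34149.0$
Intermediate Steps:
$A{\left(X,l \right)} = 5$ ($A{\left(X,l \right)} = 0 - -5 = 0 + 5 = 5$)
$I{\left(h \right)} = -5$
$M = \frac{106}{21}$ ($M = \frac{1}{7 \cdot 3} - -5 = \frac{1}{7} \cdot \frac{1}{3} + 5 = \frac{1}{21} + 5 = \frac{106}{21} \approx 5.0476$)
$6 \left(M - 102\right) + 34731 = 6 \left(\frac{106}{21} - 102\right) + 34731 = 6 \left(- \frac{2036}{21}\right) + 34731 = - \frac{4072}{7} + 34731 = \frac{239045}{7}$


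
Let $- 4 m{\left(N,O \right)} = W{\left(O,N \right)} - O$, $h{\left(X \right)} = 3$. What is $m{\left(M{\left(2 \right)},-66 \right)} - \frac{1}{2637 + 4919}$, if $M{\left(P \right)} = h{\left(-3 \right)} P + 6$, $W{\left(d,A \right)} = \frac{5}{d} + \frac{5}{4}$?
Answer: $- \frac{16749895}{997392} \approx -16.794$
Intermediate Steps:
$W{\left(d,A \right)} = \frac{5}{4} + \frac{5}{d}$ ($W{\left(d,A \right)} = \frac{5}{d} + 5 \cdot \frac{1}{4} = \frac{5}{d} + \frac{5}{4} = \frac{5}{4} + \frac{5}{d}$)
$M{\left(P \right)} = 6 + 3 P$ ($M{\left(P \right)} = 3 P + 6 = 6 + 3 P$)
$m{\left(N,O \right)} = - \frac{5}{16} - \frac{5}{4 O} + \frac{O}{4}$ ($m{\left(N,O \right)} = - \frac{\left(\frac{5}{4} + \frac{5}{O}\right) - O}{4} = - \frac{\frac{5}{4} - O + \frac{5}{O}}{4} = - \frac{5}{16} - \frac{5}{4 O} + \frac{O}{4}$)
$m{\left(M{\left(2 \right)},-66 \right)} - \frac{1}{2637 + 4919} = \left(- \frac{5}{16} - \frac{5}{4 \left(-66\right)} + \frac{1}{4} \left(-66\right)\right) - \frac{1}{2637 + 4919} = \left(- \frac{5}{16} - - \frac{5}{264} - \frac{33}{2}\right) - \frac{1}{7556} = \left(- \frac{5}{16} + \frac{5}{264} - \frac{33}{2}\right) - \frac{1}{7556} = - \frac{8867}{528} - \frac{1}{7556} = - \frac{16749895}{997392}$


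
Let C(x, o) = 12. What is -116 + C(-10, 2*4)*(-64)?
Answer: -884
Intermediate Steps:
-116 + C(-10, 2*4)*(-64) = -116 + 12*(-64) = -116 - 768 = -884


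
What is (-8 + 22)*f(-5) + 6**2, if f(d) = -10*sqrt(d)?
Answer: 36 - 140*I*sqrt(5) ≈ 36.0 - 313.05*I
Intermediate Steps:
(-8 + 22)*f(-5) + 6**2 = (-8 + 22)*(-10*I*sqrt(5)) + 6**2 = 14*(-10*I*sqrt(5)) + 36 = -140*I*sqrt(5) + 36 = 36 - 140*I*sqrt(5)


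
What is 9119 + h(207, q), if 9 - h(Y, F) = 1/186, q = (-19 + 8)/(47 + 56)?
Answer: 1697807/186 ≈ 9128.0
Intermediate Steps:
q = -11/103 ≈ -0.10680
h(Y, F) = 1673/186 (h(Y, F) = 9 - 1/186 = 1673/186)
9119 + h(207, q) = 9119 + 1673/186 = 1697807/186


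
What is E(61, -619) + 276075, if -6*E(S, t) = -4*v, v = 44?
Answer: 828313/3 ≈ 2.7610e+5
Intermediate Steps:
E(S, t) = 88/3 (E(S, t) = -(-2)*44/3 = -⅙*(-176) = 88/3)
E(61, -619) + 276075 = 88/3 + 276075 = 828313/3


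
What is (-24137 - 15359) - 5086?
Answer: -44582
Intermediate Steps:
(-24137 - 15359) - 5086 = -39496 - 5086 = -44582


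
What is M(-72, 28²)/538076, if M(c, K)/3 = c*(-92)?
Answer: 4968/134519 ≈ 0.036932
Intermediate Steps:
M(c, K) = -276*c (M(c, K) = 3*(c*(-92)) = 3*(-92*c) = -276*c)
M(-72, 28²)/538076 = -276*(-72)/538076 = 19872*(1/538076) = 4968/134519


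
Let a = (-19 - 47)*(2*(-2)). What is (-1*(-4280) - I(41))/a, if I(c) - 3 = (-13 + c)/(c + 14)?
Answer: 235207/14520 ≈ 16.199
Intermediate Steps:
I(c) = 3 + (-13 + c)/(14 + c) (I(c) = 3 + (-13 + c)/(c + 14) = 3 + (-13 + c)/(14 + c))
a = 264 (a = -66*(-4) = 264)
(-1*(-4280) - I(41))/a = (-1*(-4280) - (29 + 4*41)/(14 + 41))/264 = (4280 - (29 + 164)/55)*(1/264) = (4280 - 193/55)*(1/264) = (235207/55)*(1/264) = 235207/14520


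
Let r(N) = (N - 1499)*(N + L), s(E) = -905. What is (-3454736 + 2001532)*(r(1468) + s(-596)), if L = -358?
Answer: 51319899260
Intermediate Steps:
r(N) = (-1499 + N)*(-358 + N) (r(N) = (N - 1499)*(N - 358) = (-1499 + N)*(-358 + N))
(-3454736 + 2001532)*(r(1468) + s(-596)) = (-3454736 + 2001532)*((536642 + 1468**2 - 1857*1468) - 905) = -1453204*((536642 + 2155024 - 2726076) - 905) = -1453204*(-34410 - 905) = -1453204*(-35315) = 51319899260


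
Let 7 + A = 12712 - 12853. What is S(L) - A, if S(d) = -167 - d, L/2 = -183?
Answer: 347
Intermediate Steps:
L = -366 (L = 2*(-183) = -366)
A = -148 (A = -7 + (12712 - 12853) = -7 - 141 = -148)
S(L) - A = (-167 - 1*(-366)) - 1*(-148) = (-167 + 366) + 148 = 199 + 148 = 347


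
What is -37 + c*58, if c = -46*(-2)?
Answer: 5299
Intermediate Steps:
c = 92
-37 + c*58 = -37 + 92*58 = -37 + 5336 = 5299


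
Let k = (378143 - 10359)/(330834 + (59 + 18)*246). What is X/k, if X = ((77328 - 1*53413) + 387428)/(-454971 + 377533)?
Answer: -8992369323/1780028587 ≈ -5.0518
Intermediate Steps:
X = -411343/77438 (X = ((77328 - 53413) + 387428)/(-77438) = (23915 + 387428)*(-1/77438) = 411343*(-1/77438) = -411343/77438 ≈ -5.3119)
k = 45973/43722 (k = 367784/(330834 + 77*246) = 367784/(330834 + 18942) = 367784/349776 = 367784*(1/349776) = 45973/43722 ≈ 1.0515)
X/k = -411343/(77438*45973/43722) = -411343/77438*43722/45973 = -8992369323/1780028587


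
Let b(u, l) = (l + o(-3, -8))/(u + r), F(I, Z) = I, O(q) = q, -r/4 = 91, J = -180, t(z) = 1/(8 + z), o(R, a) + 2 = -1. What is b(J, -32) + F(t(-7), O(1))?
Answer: 579/544 ≈ 1.0643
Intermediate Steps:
o(R, a) = -3 (o(R, a) = -2 - 1 = -3)
r = -364 (r = -4*91 = -364)
b(u, l) = (-3 + l)/(-364 + u) (b(u, l) = (l - 3)/(u - 364) = (-3 + l)/(-364 + u))
b(J, -32) + F(t(-7), O(1)) = (-3 - 32)/(-364 - 180) + 1/(8 - 7) = -35/(-544) + 1/1 = -1/544*(-35) + 1 = 35/544 + 1 = 579/544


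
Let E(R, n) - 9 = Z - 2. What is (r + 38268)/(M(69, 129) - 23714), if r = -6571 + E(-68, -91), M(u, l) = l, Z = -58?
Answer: -31646/23585 ≈ -1.3418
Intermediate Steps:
E(R, n) = -51 (E(R, n) = 9 + (-58 - 2) = 9 - 60 = -51)
r = -6622 (r = -6571 - 51 = -6622)
(r + 38268)/(M(69, 129) - 23714) = (-6622 + 38268)/(129 - 23714) = 31646/(-23585) = 31646*(-1/23585) = -31646/23585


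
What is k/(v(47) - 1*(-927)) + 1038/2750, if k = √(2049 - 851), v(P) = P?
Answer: 519/1375 + √1198/974 ≈ 0.41299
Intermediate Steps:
k = √1198 ≈ 34.612
k/(v(47) - 1*(-927)) + 1038/2750 = √1198/(47 - 1*(-927)) + 1038/2750 = √1198/(47 + 927) + 1038*(1/2750) = √1198/974 + 519/1375 = 519/1375 + √1198/974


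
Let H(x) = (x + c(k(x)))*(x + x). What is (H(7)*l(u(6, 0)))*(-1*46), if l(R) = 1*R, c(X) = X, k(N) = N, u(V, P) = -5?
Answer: 45080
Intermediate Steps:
l(R) = R
H(x) = 4*x**2 (H(x) = (x + x)*(x + x) = (2*x)*(2*x) = 4*x**2)
(H(7)*l(u(6, 0)))*(-1*46) = ((4*7**2)*(-5))*(-1*46) = ((4*49)*(-5))*(-46) = (196*(-5))*(-46) = -980*(-46) = 45080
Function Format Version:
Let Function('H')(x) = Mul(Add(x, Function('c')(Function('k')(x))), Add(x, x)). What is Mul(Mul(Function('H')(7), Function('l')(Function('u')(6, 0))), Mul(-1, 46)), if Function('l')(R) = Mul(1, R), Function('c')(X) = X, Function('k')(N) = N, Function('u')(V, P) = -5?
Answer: 45080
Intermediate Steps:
Function('l')(R) = R
Function('H')(x) = Mul(4, Pow(x, 2)) (Function('H')(x) = Mul(Add(x, x), Add(x, x)) = Mul(Mul(2, x), Mul(2, x)) = Mul(4, Pow(x, 2)))
Mul(Mul(Function('H')(7), Function('l')(Function('u')(6, 0))), Mul(-1, 46)) = Mul(Mul(Mul(4, Pow(7, 2)), -5), Mul(-1, 46)) = Mul(Mul(Mul(4, 49), -5), -46) = Mul(Mul(196, -5), -46) = Mul(-980, -46) = 45080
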